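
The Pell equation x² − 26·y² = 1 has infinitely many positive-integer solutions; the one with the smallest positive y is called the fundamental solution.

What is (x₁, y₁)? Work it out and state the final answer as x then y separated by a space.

51 10

[5; 10] for √26; ℓ=1 ⇒ convergent index 1
i=0: a=5 ⇒ p=5, q=1
i=1: a=10 ⇒ p=51, q=10
fundamental: x₁=51, y₁=10  (since 2601 − 26·100 = 1)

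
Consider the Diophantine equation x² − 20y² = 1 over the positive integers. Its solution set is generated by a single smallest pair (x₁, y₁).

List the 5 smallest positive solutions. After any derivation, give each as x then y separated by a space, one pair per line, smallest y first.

d=20: √d = [4; 2,8] (ℓ=2, even), read p_1/q_1
a_0=4:  p_0=4·1+0=4,  q_0=4·0+1=1
a_1=2:  p_1=2·4+1=9,  q_1=2·1+0=2
(x₁, y₁) = (9, 2);  9² − 20·2² = 1 ✓
k=2:  x_2 = 9·9+20·2·2 = 161,  y_2 = 9·2+2·9 = 36
k=3:  x_3 = 9·161+20·2·36 = 2889,  y_3 = 9·36+2·161 = 646
k=4:  x_4 = 9·2889+20·2·646 = 51841,  y_4 = 9·646+2·2889 = 11592
k=5:  x_5 = 9·51841+20·2·11592 = 930249,  y_5 = 9·11592+2·51841 = 208010

9 2
161 36
2889 646
51841 11592
930249 208010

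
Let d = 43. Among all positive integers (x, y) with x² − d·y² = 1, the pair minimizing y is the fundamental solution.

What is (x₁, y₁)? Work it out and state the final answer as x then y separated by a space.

3482 531

√43 = [6; 1,1,3,1,5,1,3,1,1,12, …], period ℓ=10 (even) → k=9
i=0: a=6 ⇒ p=6, q=1
…
i=3: a=3 ⇒ p=46, q=7
i=4: a=1 ⇒ p=59, q=9
…
i=6: a=1 ⇒ p=400, q=61
i=7: a=3 ⇒ p=1541, q=235
i=8: a=1 ⇒ p=1941, q=296
i=9: a=1 ⇒ p=3482, q=531
→ (3482, 531).  Check: 3482²=12124324, 43·531²=12124323, difference 1.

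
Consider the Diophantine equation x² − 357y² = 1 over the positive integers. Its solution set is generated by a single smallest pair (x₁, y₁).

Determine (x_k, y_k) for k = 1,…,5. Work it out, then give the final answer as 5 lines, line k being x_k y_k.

d=357: √d = [18; 1,8,2,8,1,36] (ℓ=6, even), read p_5/q_5
a_0=18:  p_0=18·1+0=18,  q_0=18·0+1=1
a_1=1:  p_1=1·18+1=19,  q_1=1·1+0=1
…
a_3=2:  p_3=2·170+19=359,  q_3=2·9+1=19
a_4=8:  p_4=8·359+170=3042,  q_4=8·19+9=161
a_5=1:  p_5=1·3042+359=3401,  q_5=1·161+19=180
fundamental: x₁=3401, y₁=180  (since 11566801 − 357·32400 = 1)
k=2:  x_2 = 3401·3401+357·180·180 = 23133601,  y_2 = 3401·180+180·3401 = 1224360
k=3:  x_3 = 3401·23133601+357·180·1224360 = 157354750601,  y_3 = 3401·1224360+180·23133601 = 8328096540
k=4:  x_4 = 3401·157354750601+357·180·8328096540 = 1070326990454401,  y_4 = 3401·8328096540+180·157354750601 = 56647711440720
k=5:  x_5 = 3401·1070326990454401+357·180·56647711440720 = 7280364031716085001,  y_5 = 3401·56647711440720+180·1070326990454401 = 385317724891680900

3401 180
23133601 1224360
157354750601 8328096540
1070326990454401 56647711440720
7280364031716085001 385317724891680900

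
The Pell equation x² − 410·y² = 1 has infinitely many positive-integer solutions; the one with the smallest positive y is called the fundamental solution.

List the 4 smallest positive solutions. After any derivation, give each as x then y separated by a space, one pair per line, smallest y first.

81 4
13121 648
2125521 104972
344321281 17004816

√410 → a₀=20, period (4,40); ℓ=2 even so k=1
step 0: (20, 1)  from 20·(1,0) + (0,1)
step 1: (81, 4)  from 4·(20,1) + (1,0)
(x₁, y₁) = (81, 4);  81² − 410·4² = 1 ✓
(x_2, y_2) = (81·81 + 410·4·4, 81·4 + 4·81) = (13121, 648)
(x_3, y_3) = (81·13121 + 410·4·648, 81·648 + 4·13121) = (2125521, 104972)
(x_4, y_4) = (81·2125521 + 410·4·104972, 81·104972 + 4·2125521) = (344321281, 17004816)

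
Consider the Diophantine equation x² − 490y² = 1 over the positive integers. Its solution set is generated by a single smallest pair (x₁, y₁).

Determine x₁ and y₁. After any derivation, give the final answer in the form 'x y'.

√490 = [22; 7,2,1,4,4,4,1,2,7,44, …], period ℓ=10 (even) → k=9
k=0  a_k=22  p_k/q_k = 22/1
k=1  a_k=7  p_k/q_k = 155/7
…
k=3  a_k=1  p_k/q_k = 487/22
…
k=5  a_k=4  p_k/q_k = 9607/434
…
k=8  a_k=2  p_k/q_k = 141338/6385
k=9  a_k=7  p_k/q_k = 1039681/46968
→ (1039681, 46968).  Check: 1039681²=1080936581761, 490·46968²=1080936581760, difference 1.

1039681 46968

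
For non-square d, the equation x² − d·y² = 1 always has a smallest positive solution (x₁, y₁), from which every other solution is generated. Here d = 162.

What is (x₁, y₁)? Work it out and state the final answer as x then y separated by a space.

19601 1540

d=162: √d = [12; 1,2,1,2,12,2,1,2,1,24] (ℓ=10, even), read p_9/q_9
step 0: (12, 1)  from 12·(1,0) + (0,1)
step 1: (13, 1)  from 1·(12,1) + (1,0)
step 2: (38, 3)  from 2·(13,1) + (12,1)
…
step 4: (140, 11)  from 2·(51,4) + (38,3)
step 5: (1731, 136)  from 12·(140,11) + (51,4)
…
step 7: (5333, 419)  from 1·(3602,283) + (1731,136)
step 8: (14268, 1121)  from 2·(5333,419) + (3602,283)
step 9: (19601, 1540)  from 1·(14268,1121) + (5333,419)
(x₁, y₁) = (19601, 1540);  19601² − 162·1540² = 1 ✓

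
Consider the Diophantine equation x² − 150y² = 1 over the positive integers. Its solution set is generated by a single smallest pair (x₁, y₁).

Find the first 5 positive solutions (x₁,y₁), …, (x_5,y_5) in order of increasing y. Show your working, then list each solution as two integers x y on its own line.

√150 = [12; 4,24, …], period ℓ=2 (even) → k=1
i=0: a=12 ⇒ p=12, q=1
i=1: a=4 ⇒ p=49, q=4
→ (49, 4).  Check: 49²=2401, 150·4²=2400, difference 1.
k=2:  x_2 = 49·49+150·4·4 = 4801,  y_2 = 49·4+4·49 = 392
k=3:  x_3 = 49·4801+150·4·392 = 470449,  y_3 = 49·392+4·4801 = 38412
k=4:  x_4 = 49·470449+150·4·38412 = 46099201,  y_4 = 49·38412+4·470449 = 3763984
k=5:  x_5 = 49·46099201+150·4·3763984 = 4517251249,  y_5 = 49·3763984+4·46099201 = 368832020

49 4
4801 392
470449 38412
46099201 3763984
4517251249 368832020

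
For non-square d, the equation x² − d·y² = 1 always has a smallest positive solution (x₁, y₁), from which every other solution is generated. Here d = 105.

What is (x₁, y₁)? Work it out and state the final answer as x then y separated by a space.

41 4

[10; 4,20] for √105; ℓ=2 ⇒ convergent index 1
k=0  a_k=10  p_k/q_k = 10/1
k=1  a_k=4  p_k/q_k = 41/4
(x₁, y₁) = (41, 4);  41² − 105·4² = 1 ✓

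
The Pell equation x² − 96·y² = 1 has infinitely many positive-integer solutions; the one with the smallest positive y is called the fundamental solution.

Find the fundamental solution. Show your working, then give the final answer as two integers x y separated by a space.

49 5

d=96: √d = [9; 1,3,1,18] (ℓ=4, even), read p_3/q_3
a_0=9:  p_0=9·1+0=9,  q_0=9·0+1=1
a_1=1:  p_1=1·9+1=10,  q_1=1·1+0=1
a_2=3:  p_2=3·10+9=39,  q_2=3·1+1=4
a_3=1:  p_3=1·39+10=49,  q_3=1·4+1=5
→ (49, 5).  Check: 49²=2401, 96·5²=2400, difference 1.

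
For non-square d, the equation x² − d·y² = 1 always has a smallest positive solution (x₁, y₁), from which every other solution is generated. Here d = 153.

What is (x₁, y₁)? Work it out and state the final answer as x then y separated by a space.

2177 176

√153 → a₀=12, period (2,1,2,2,2,1,2,24); ℓ=8 even so k=7
a_0=12:  p_0=12·1+0=12,  q_0=12·0+1=1
a_1=2:  p_1=2·12+1=25,  q_1=2·1+0=2
…
a_6=1:  p_6=1·569+235=804,  q_6=1·46+19=65
a_7=2:  p_7=2·804+569=2177,  q_7=2·65+46=176
→ (2177, 176).  Check: 2177²=4739329, 153·176²=4739328, difference 1.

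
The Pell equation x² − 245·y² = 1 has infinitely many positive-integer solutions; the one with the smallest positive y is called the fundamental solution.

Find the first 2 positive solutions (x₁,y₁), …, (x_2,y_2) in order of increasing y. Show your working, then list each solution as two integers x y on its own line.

51841 3312
5374978561 343394784

√245 = [15; 1,1,1,7,6,7,1,1,1,30, …], period ℓ=10 (even) → k=9
step 0: (15, 1)  from 15·(1,0) + (0,1)
…
step 4: (360, 23)  from 7·(47,3) + (31,2)
step 5: (2207, 141)  from 6·(360,23) + (47,3)
step 6: (15809, 1010)  from 7·(2207,141) + (360,23)
step 7: (18016, 1151)  from 1·(15809,1010) + (2207,141)
step 8: (33825, 2161)  from 1·(18016,1151) + (15809,1010)
step 9: (51841, 3312)  from 1·(33825,2161) + (18016,1151)
(x₁, y₁) = (51841, 3312);  51841² − 245·3312² = 1 ✓
(51841+3312√245)^2 = 5374978561 + 343394784√245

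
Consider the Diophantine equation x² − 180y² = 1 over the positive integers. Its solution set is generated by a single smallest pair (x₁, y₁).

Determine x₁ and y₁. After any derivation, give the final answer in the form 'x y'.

[13; 2,2,2,26] for √180; ℓ=4 ⇒ convergent index 3
a_0=13:  p_0=13·1+0=13,  q_0=13·0+1=1
a_1=2:  p_1=2·13+1=27,  q_1=2·1+0=2
a_2=2:  p_2=2·27+13=67,  q_2=2·2+1=5
a_3=2:  p_3=2·67+27=161,  q_3=2·5+2=12
fundamental: x₁=161, y₁=12  (since 25921 − 180·144 = 1)

161 12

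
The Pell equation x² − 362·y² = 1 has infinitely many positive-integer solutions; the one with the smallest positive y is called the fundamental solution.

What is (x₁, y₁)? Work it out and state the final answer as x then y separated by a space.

723 38

d=362: √d = [19; 38] (ℓ=1, odd), read p_1/q_1
a_0=19:  p_0=19·1+0=19,  q_0=19·0+1=1
a_1=38:  p_1=38·19+1=723,  q_1=38·1+0=38
(x₁, y₁) = (723, 38);  723² − 362·38² = 1 ✓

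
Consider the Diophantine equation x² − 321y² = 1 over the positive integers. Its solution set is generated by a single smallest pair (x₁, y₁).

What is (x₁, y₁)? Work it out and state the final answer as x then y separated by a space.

215 12

[17; 1,10,1,34] for √321; ℓ=4 ⇒ convergent index 3
i=0: a=17 ⇒ p=17, q=1
i=1: a=1 ⇒ p=18, q=1
i=2: a=10 ⇒ p=197, q=11
i=3: a=1 ⇒ p=215, q=12
→ (215, 12).  Check: 215²=46225, 321·12²=46224, difference 1.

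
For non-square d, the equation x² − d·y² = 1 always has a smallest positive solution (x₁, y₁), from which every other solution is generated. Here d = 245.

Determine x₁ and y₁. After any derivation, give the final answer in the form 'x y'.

51841 3312

d=245: √d = [15; 1,1,1,7,6,7,1,1,1,30] (ℓ=10, even), read p_9/q_9
k=0  a_k=15  p_k/q_k = 15/1
…
k=7  a_k=1  p_k/q_k = 18016/1151
k=8  a_k=1  p_k/q_k = 33825/2161
k=9  a_k=1  p_k/q_k = 51841/3312
(x₁, y₁) = (51841, 3312);  51841² − 245·3312² = 1 ✓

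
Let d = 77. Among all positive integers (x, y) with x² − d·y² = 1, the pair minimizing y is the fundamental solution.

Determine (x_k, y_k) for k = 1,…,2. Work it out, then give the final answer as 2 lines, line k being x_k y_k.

351 40
246401 28080

√77 → a₀=8, period (1,3,2,3,1,16); ℓ=6 even so k=5
i=0: a=8 ⇒ p=8, q=1
i=1: a=1 ⇒ p=9, q=1
i=2: a=3 ⇒ p=35, q=4
i=3: a=2 ⇒ p=79, q=9
i=4: a=3 ⇒ p=272, q=31
i=5: a=1 ⇒ p=351, q=40
fundamental: x₁=351, y₁=40  (since 123201 − 77·1600 = 1)
n=2: (351,40)∘(351,40) = (351·351+77·40·40, 351·40+40·351) = (246401,28080)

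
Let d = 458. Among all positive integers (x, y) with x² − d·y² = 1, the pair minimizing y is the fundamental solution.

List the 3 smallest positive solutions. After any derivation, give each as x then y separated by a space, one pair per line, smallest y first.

22899 1070
1048728401 49003860
48029663286099 2244278779210

d=458: √d = [21; 2,2,42] (ℓ=3, odd), read p_5/q_5
step 0: (21, 1)  from 21·(1,0) + (0,1)
…
step 2: (107, 5)  from 2·(43,2) + (21,1)
step 3: (4537, 212)  from 42·(107,5) + (43,2)
step 4: (9181, 429)  from 2·(4537,212) + (107,5)
step 5: (22899, 1070)  from 2·(9181,429) + (4537,212)
→ (22899, 1070).  Check: 22899²=524364201, 458·1070²=524364200, difference 1.
k=2:  x_2 = 22899·22899+458·1070·1070 = 1048728401,  y_2 = 22899·1070+1070·22899 = 49003860
k=3:  x_3 = 22899·1048728401+458·1070·49003860 = 48029663286099,  y_3 = 22899·49003860+1070·1048728401 = 2244278779210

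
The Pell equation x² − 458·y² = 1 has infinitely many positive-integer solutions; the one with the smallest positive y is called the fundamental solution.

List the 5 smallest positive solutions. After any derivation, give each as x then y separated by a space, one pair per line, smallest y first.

22899 1070
1048728401 49003860
48029663286099 2244278779210
2199662518128033601 102783479481255720
100740143957198019572499 4707277791038270685350

d=458: √d = [21; 2,2,42] (ℓ=3, odd), read p_5/q_5
a_0=21:  p_0=21·1+0=21,  q_0=21·0+1=1
…
a_4=2:  p_4=2·4537+107=9181,  q_4=2·212+5=429
a_5=2:  p_5=2·9181+4537=22899,  q_5=2·429+212=1070
→ (22899, 1070).  Check: 22899²=524364201, 458·1070²=524364200, difference 1.
k=2:  x_2 = 22899·22899+458·1070·1070 = 1048728401,  y_2 = 22899·1070+1070·22899 = 49003860
k=3:  x_3 = 22899·1048728401+458·1070·49003860 = 48029663286099,  y_3 = 22899·49003860+1070·1048728401 = 2244278779210
k=4:  x_4 = 22899·48029663286099+458·1070·2244278779210 = 2199662518128033601,  y_4 = 22899·2244278779210+1070·48029663286099 = 102783479481255720
k=5:  x_5 = 22899·2199662518128033601+458·1070·102783479481255720 = 100740143957198019572499,  y_5 = 22899·102783479481255720+1070·2199662518128033601 = 4707277791038270685350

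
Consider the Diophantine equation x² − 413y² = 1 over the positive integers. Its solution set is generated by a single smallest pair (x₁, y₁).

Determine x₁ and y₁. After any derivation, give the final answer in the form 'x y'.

113399 5580

√413 = [20; 3,9,1,4,1,9,3,40, …], period ℓ=8 (even) → k=7
i=0: a=20 ⇒ p=20, q=1
i=1: a=3 ⇒ p=61, q=3
…
i=3: a=1 ⇒ p=630, q=31
i=4: a=4 ⇒ p=3089, q=152
i=5: a=1 ⇒ p=3719, q=183
i=6: a=9 ⇒ p=36560, q=1799
i=7: a=3 ⇒ p=113399, q=5580
fundamental: x₁=113399, y₁=5580  (since 12859333201 − 413·31136400 = 1)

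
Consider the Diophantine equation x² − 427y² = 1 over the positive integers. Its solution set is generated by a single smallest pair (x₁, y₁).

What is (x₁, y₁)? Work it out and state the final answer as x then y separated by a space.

√427 → a₀=20, period (1,1,1,40); ℓ=4 even so k=3
k=0  a_k=20  p_k/q_k = 20/1
…
k=2  a_k=1  p_k/q_k = 41/2
k=3  a_k=1  p_k/q_k = 62/3
→ (62, 3).  Check: 62²=3844, 427·3²=3843, difference 1.

62 3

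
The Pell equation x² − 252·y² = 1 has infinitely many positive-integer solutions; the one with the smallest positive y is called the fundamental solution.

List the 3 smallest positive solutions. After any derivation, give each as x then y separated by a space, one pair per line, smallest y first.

[15; 1,6,1,30] for √252; ℓ=4 ⇒ convergent index 3
a_0=15:  p_0=15·1+0=15,  q_0=15·0+1=1
…
a_2=6:  p_2=6·16+15=111,  q_2=6·1+1=7
a_3=1:  p_3=1·111+16=127,  q_3=1·7+1=8
(x₁, y₁) = (127, 8);  127² − 252·8² = 1 ✓
(x_2, y_2) = (127·127 + 252·8·8, 127·8 + 8·127) = (32257, 2032)
(x_3, y_3) = (127·32257 + 252·8·2032, 127·2032 + 8·32257) = (8193151, 516120)

127 8
32257 2032
8193151 516120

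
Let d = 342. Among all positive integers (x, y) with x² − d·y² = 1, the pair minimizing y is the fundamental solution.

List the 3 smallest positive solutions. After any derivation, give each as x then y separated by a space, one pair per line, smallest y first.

√342 = [18; 2,36, …], period ℓ=2 (even) → k=1
i=0: a=18 ⇒ p=18, q=1
i=1: a=2 ⇒ p=37, q=2
fundamental: x₁=37, y₁=2  (since 1369 − 342·4 = 1)
(x_2, y_2) = (37·37 + 342·2·2, 37·2 + 2·37) = (2737, 148)
(x_3, y_3) = (37·2737 + 342·2·148, 37·148 + 2·2737) = (202501, 10950)

37 2
2737 148
202501 10950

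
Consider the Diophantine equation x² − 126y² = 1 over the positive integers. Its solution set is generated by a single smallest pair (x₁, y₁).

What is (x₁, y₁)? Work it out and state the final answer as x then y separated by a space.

√126 → a₀=11, period (4,2,4,22); ℓ=4 even so k=3
k=0  a_k=11  p_k/q_k = 11/1
k=1  a_k=4  p_k/q_k = 45/4
k=2  a_k=2  p_k/q_k = 101/9
k=3  a_k=4  p_k/q_k = 449/40
→ (449, 40).  Check: 449²=201601, 126·40²=201600, difference 1.

449 40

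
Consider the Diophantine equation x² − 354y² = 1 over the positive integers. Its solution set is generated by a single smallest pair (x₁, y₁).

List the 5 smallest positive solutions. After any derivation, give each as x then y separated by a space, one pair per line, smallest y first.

258065 13716
133195088449 7079239080
68745981000924305 3653807666346684
35481863173873866451201 1885839750824434773840
18313254039862772710457447825 973338470589361712155692516

d=354: √d = [18; 1,4,2,2,18,2,2,4,1,36] (ℓ=10, even), read p_9/q_9
i=0: a=18 ⇒ p=18, q=1
…
i=4: a=2 ⇒ p=508, q=27
…
i=8: a=4 ⇒ p=210294, q=11177
i=9: a=1 ⇒ p=258065, q=13716
(x₁, y₁) = (258065, 13716);  258065² − 354·13716² = 1 ✓
(258065+13716√354)^2 = 133195088449 + 7079239080√354
(258065+13716√354)^3 = 68745981000924305 + 3653807666346684√354
(258065+13716√354)^4 = 35481863173873866451201 + 1885839750824434773840√354
(258065+13716√354)^5 = 18313254039862772710457447825 + 973338470589361712155692516√354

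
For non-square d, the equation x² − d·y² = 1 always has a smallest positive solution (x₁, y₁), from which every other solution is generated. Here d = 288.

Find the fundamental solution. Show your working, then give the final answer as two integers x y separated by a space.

17 1

√288 → a₀=16, period (1,32); ℓ=2 even so k=1
i=0: a=16 ⇒ p=16, q=1
i=1: a=1 ⇒ p=17, q=1
fundamental: x₁=17, y₁=1  (since 289 − 288·1 = 1)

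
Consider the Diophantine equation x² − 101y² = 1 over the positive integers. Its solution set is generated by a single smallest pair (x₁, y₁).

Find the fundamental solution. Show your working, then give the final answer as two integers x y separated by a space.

201 20

[10; 20] for √101; ℓ=1 ⇒ convergent index 1
k=0  a_k=10  p_k/q_k = 10/1
k=1  a_k=20  p_k/q_k = 201/20
(x₁, y₁) = (201, 20);  201² − 101·20² = 1 ✓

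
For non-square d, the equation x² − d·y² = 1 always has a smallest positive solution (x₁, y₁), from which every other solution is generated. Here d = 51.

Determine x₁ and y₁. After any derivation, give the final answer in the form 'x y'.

√51 → a₀=7, period (7,14); ℓ=2 even so k=1
i=0: a=7 ⇒ p=7, q=1
i=1: a=7 ⇒ p=50, q=7
→ (50, 7).  Check: 50²=2500, 51·7²=2499, difference 1.

50 7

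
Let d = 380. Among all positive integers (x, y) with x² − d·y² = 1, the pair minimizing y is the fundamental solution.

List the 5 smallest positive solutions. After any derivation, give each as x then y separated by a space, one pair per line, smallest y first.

39 2
3041 156
237159 12166
18495361 948792
1442400999 73993610

√380 → a₀=19, period (2,38); ℓ=2 even so k=1
k=0  a_k=19  p_k/q_k = 19/1
k=1  a_k=2  p_k/q_k = 39/2
(x₁, y₁) = (39, 2);  39² − 380·2² = 1 ✓
k=2:  x_2 = 39·39+380·2·2 = 3041,  y_2 = 39·2+2·39 = 156
k=3:  x_3 = 39·3041+380·2·156 = 237159,  y_3 = 39·156+2·3041 = 12166
k=4:  x_4 = 39·237159+380·2·12166 = 18495361,  y_4 = 39·12166+2·237159 = 948792
k=5:  x_5 = 39·18495361+380·2·948792 = 1442400999,  y_5 = 39·948792+2·18495361 = 73993610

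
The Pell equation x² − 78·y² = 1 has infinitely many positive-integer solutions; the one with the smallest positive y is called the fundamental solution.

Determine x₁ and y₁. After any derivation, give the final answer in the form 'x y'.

d=78: √d = [8; 1,4,1,16] (ℓ=4, even), read p_3/q_3
i=0: a=8 ⇒ p=8, q=1
i=1: a=1 ⇒ p=9, q=1
i=2: a=4 ⇒ p=44, q=5
i=3: a=1 ⇒ p=53, q=6
→ (53, 6).  Check: 53²=2809, 78·6²=2808, difference 1.

53 6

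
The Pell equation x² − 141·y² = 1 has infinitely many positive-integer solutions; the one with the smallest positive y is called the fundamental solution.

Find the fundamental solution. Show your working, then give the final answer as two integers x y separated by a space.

95 8

√141 → a₀=11, period (1,6,1,22); ℓ=4 even so k=3
i=0: a=11 ⇒ p=11, q=1
i=1: a=1 ⇒ p=12, q=1
i=2: a=6 ⇒ p=83, q=7
i=3: a=1 ⇒ p=95, q=8
→ (95, 8).  Check: 95²=9025, 141·8²=9024, difference 1.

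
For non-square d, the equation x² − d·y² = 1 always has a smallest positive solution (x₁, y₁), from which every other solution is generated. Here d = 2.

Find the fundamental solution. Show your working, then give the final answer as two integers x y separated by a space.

3 2

d=2: √d = [1; 2] (ℓ=1, odd), read p_1/q_1
step 0: (1, 1)  from 1·(1,0) + (0,1)
step 1: (3, 2)  from 2·(1,1) + (1,0)
fundamental: x₁=3, y₁=2  (since 9 − 2·4 = 1)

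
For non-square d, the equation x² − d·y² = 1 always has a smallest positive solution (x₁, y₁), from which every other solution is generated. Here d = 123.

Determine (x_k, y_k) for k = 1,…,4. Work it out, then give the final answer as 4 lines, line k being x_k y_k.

d=123: √d = [11; 11,22] (ℓ=2, even), read p_1/q_1
i=0: a=11 ⇒ p=11, q=1
i=1: a=11 ⇒ p=122, q=11
→ (122, 11).  Check: 122²=14884, 123·11²=14883, difference 1.
(122+11√123)^2 = 29767 + 2684√123
(122+11√123)^3 = 7263026 + 654885√123
(122+11√123)^4 = 1772148577 + 159789256√123

122 11
29767 2684
7263026 654885
1772148577 159789256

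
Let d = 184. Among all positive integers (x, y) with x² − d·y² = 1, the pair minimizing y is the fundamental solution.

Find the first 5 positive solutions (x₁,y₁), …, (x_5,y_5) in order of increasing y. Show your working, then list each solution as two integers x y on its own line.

24335 1794
1184384449 87313980
57643991108495 4249571404806
2805533046066067201 206826640184594040
136545293294391499564175 10066252573534620521994

√184 → a₀=13, period (1,1,3,2,1,2,1,2,3,1,1,26); ℓ=12 even so k=11
i=0: a=13 ⇒ p=13, q=1
i=1: a=1 ⇒ p=14, q=1
i=2: a=1 ⇒ p=27, q=2
i=3: a=3 ⇒ p=95, q=7
i=4: a=2 ⇒ p=217, q=16
i=5: a=1 ⇒ p=312, q=23
i=6: a=2 ⇒ p=841, q=62
…
i=10: a=1 ⇒ p=13741, q=1013
i=11: a=1 ⇒ p=24335, q=1794
(x₁, y₁) = (24335, 1794);  24335² − 184·1794² = 1 ✓
(x_2, y_2) = (24335·24335 + 184·1794·1794, 24335·1794 + 1794·24335) = (1184384449, 87313980)
(x_3, y_3) = (24335·1184384449 + 184·1794·87313980, 24335·87313980 + 1794·1184384449) = (57643991108495, 4249571404806)
(x_4, y_4) = (24335·57643991108495 + 184·1794·4249571404806, 24335·4249571404806 + 1794·57643991108495) = (2805533046066067201, 206826640184594040)
(x_5, y_5) = (24335·2805533046066067201 + 184·1794·206826640184594040, 24335·206826640184594040 + 1794·2805533046066067201) = (136545293294391499564175, 10066252573534620521994)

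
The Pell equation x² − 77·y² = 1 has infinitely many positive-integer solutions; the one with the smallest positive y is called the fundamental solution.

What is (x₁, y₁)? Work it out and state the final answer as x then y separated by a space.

√77 = [8; 1,3,2,3,1,16, …], period ℓ=6 (even) → k=5
i=0: a=8 ⇒ p=8, q=1
i=1: a=1 ⇒ p=9, q=1
i=2: a=3 ⇒ p=35, q=4
i=3: a=2 ⇒ p=79, q=9
i=4: a=3 ⇒ p=272, q=31
i=5: a=1 ⇒ p=351, q=40
→ (351, 40).  Check: 351²=123201, 77·40²=123200, difference 1.

351 40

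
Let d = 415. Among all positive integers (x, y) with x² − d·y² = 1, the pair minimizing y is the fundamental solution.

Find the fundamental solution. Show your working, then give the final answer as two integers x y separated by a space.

18412804 903849

√415 → a₀=20, period (2,1,2,4,6,…,1,2,40); ℓ=16 even so k=15
k=0  a_k=20  p_k/q_k = 20/1
…
k=4  a_k=4  p_k/q_k = 713/35
k=5  a_k=6  p_k/q_k = 4441/218
…
k=7  a_k=1  p_k/q_k = 9595/471
…
k=9  a_k=1  p_k/q_k = 43534/2137
…
k=11  a_k=6  p_k/q_k = 508372/24955
k=12  a_k=4  p_k/q_k = 2110961/103623
…
k=14  a_k=1  p_k/q_k = 6841255/335824
k=15  a_k=2  p_k/q_k = 18412804/903849
(x₁, y₁) = (18412804, 903849);  18412804² − 415·903849² = 1 ✓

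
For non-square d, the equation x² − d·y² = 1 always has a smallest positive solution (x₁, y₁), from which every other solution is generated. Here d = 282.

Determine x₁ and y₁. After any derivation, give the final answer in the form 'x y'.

d=282: √d = [16; 1,3,1,4,1,3,1,32] (ℓ=8, even), read p_7/q_7
i=0: a=16 ⇒ p=16, q=1
i=1: a=1 ⇒ p=17, q=1
…
i=6: a=3 ⇒ p=1864, q=111
i=7: a=1 ⇒ p=2351, q=140
(x₁, y₁) = (2351, 140);  2351² − 282·140² = 1 ✓

2351 140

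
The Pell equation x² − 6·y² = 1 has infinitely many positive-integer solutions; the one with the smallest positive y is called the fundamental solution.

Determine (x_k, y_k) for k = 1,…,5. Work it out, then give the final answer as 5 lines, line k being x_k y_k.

5 2
49 20
485 198
4801 1960
47525 19402

d=6: √d = [2; 2,4] (ℓ=2, even), read p_1/q_1
a_0=2:  p_0=2·1+0=2,  q_0=2·0+1=1
a_1=2:  p_1=2·2+1=5,  q_1=2·1+0=2
→ (5, 2).  Check: 5²=25, 6·2²=24, difference 1.
k=2:  x_2 = 5·5+6·2·2 = 49,  y_2 = 5·2+2·5 = 20
k=3:  x_3 = 5·49+6·2·20 = 485,  y_3 = 5·20+2·49 = 198
k=4:  x_4 = 5·485+6·2·198 = 4801,  y_4 = 5·198+2·485 = 1960
k=5:  x_5 = 5·4801+6·2·1960 = 47525,  y_5 = 5·1960+2·4801 = 19402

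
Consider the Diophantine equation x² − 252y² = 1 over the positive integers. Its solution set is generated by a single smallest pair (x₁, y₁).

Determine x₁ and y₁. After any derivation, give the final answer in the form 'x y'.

127 8

d=252: √d = [15; 1,6,1,30] (ℓ=4, even), read p_3/q_3
i=0: a=15 ⇒ p=15, q=1
…
i=2: a=6 ⇒ p=111, q=7
i=3: a=1 ⇒ p=127, q=8
(x₁, y₁) = (127, 8);  127² − 252·8² = 1 ✓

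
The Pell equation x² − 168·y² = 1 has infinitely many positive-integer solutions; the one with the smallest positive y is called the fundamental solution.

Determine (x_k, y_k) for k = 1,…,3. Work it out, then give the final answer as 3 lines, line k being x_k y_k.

[12; 1,24] for √168; ℓ=2 ⇒ convergent index 1
a_0=12:  p_0=12·1+0=12,  q_0=12·0+1=1
a_1=1:  p_1=1·12+1=13,  q_1=1·1+0=1
→ (13, 1).  Check: 13²=169, 168·1²=168, difference 1.
n=2: (13,1)∘(13,1) = (13·13+168·1·1, 13·1+1·13) = (337,26)
n=3: (337,26)∘(13,1) = (13·337+168·1·26, 13·26+1·337) = (8749,675)

13 1
337 26
8749 675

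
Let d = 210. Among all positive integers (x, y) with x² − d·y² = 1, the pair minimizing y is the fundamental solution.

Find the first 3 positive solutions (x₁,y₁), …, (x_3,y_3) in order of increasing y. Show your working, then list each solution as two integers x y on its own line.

29 2
1681 116
97469 6726

√210 = [14; 2,28, …], period ℓ=2 (even) → k=1
a_0=14:  p_0=14·1+0=14,  q_0=14·0+1=1
a_1=2:  p_1=2·14+1=29,  q_1=2·1+0=2
→ (29, 2).  Check: 29²=841, 210·2²=840, difference 1.
n=2: (29,2)∘(29,2) = (29·29+210·2·2, 29·2+2·29) = (1681,116)
n=3: (1681,116)∘(29,2) = (29·1681+210·2·116, 29·116+2·1681) = (97469,6726)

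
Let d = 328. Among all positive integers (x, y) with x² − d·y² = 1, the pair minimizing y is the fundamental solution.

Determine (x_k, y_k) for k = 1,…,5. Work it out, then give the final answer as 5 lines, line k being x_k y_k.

163 9
53137 2934
17322499 956475
5647081537 311807916
1840931258563 101648424141

√328 → a₀=18, period (9,36); ℓ=2 even so k=1
i=0: a=18 ⇒ p=18, q=1
i=1: a=9 ⇒ p=163, q=9
fundamental: x₁=163, y₁=9  (since 26569 − 328·81 = 1)
n=2: (163,9)∘(163,9) = (163·163+328·9·9, 163·9+9·163) = (53137,2934)
n=3: (53137,2934)∘(163,9) = (163·53137+328·9·2934, 163·2934+9·53137) = (17322499,956475)
n=4: (17322499,956475)∘(163,9) = (163·17322499+328·9·956475, 163·956475+9·17322499) = (5647081537,311807916)
n=5: (5647081537,311807916)∘(163,9) = (163·5647081537+328·9·311807916, 163·311807916+9·5647081537) = (1840931258563,101648424141)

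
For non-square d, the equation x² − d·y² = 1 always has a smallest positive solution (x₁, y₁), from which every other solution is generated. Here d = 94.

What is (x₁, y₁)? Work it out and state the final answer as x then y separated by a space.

2143295 221064

[9; 1,2,3,1,1,…,2,1,18] for √94; ℓ=16 ⇒ convergent index 15
a_0=9:  p_0=9·1+0=9,  q_0=9·0+1=1
a_1=1:  p_1=1·9+1=10,  q_1=1·1+0=1
…
a_4=1:  p_4=1·97+29=126,  q_4=1·10+3=13
…
a_8=8:  p_8=8·1464+1241=12953,  q_8=8·151+128=1336
…
a_13=3:  p_13=3·184493+99455=652934,  q_13=3·19029+10258=67345
a_14=2:  p_14=2·652934+184493=1490361,  q_14=2·67345+19029=153719
a_15=1:  p_15=1·1490361+652934=2143295,  q_15=1·153719+67345=221064
fundamental: x₁=2143295, y₁=221064  (since 4593713457025 − 94·48869292096 = 1)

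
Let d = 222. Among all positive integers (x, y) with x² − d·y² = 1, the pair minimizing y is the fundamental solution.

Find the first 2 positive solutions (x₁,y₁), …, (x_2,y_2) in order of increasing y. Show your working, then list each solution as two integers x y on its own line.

149 10
44401 2980

√222 = [14; 1,8,1,28, …], period ℓ=4 (even) → k=3
a_0=14:  p_0=14·1+0=14,  q_0=14·0+1=1
a_1=1:  p_1=1·14+1=15,  q_1=1·1+0=1
a_2=8:  p_2=8·15+14=134,  q_2=8·1+1=9
a_3=1:  p_3=1·134+15=149,  q_3=1·9+1=10
(x₁, y₁) = (149, 10);  149² − 222·10² = 1 ✓
(x_2, y_2) = (149·149 + 222·10·10, 149·10 + 10·149) = (44401, 2980)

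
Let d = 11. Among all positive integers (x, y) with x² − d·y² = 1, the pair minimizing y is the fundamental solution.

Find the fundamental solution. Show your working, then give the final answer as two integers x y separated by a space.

10 3

√11 → a₀=3, period (3,6); ℓ=2 even so k=1
a_0=3:  p_0=3·1+0=3,  q_0=3·0+1=1
a_1=3:  p_1=3·3+1=10,  q_1=3·1+0=3
(x₁, y₁) = (10, 3);  10² − 11·3² = 1 ✓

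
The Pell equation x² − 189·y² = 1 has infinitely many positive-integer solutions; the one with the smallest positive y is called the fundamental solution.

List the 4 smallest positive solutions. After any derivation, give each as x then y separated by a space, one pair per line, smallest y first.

√189 = [13; 1,2,1,26, …], period ℓ=4 (even) → k=3
step 0: (13, 1)  from 13·(1,0) + (0,1)
step 1: (14, 1)  from 1·(13,1) + (1,0)
step 2: (41, 3)  from 2·(14,1) + (13,1)
step 3: (55, 4)  from 1·(41,3) + (14,1)
→ (55, 4).  Check: 55²=3025, 189·4²=3024, difference 1.
(55+4√189)^2 = 6049 + 440√189
(55+4√189)^3 = 665335 + 48396√189
(55+4√189)^4 = 73180801 + 5323120√189

55 4
6049 440
665335 48396
73180801 5323120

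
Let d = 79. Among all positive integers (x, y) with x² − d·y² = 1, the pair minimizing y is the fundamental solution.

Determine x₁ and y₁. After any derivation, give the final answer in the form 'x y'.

80 9

√79 = [8; 1,7,1,16, …], period ℓ=4 (even) → k=3
k=0  a_k=8  p_k/q_k = 8/1
k=1  a_k=1  p_k/q_k = 9/1
k=2  a_k=7  p_k/q_k = 71/8
k=3  a_k=1  p_k/q_k = 80/9
(x₁, y₁) = (80, 9);  80² − 79·9² = 1 ✓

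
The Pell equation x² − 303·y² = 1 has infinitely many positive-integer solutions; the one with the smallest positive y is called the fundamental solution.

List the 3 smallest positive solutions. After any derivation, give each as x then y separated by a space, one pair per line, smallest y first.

2524 145
12741151 731960
64317327724 3694933935

[17; 2,2,5,2,2,34] for √303; ℓ=6 ⇒ convergent index 5
i=0: a=17 ⇒ p=17, q=1
…
i=3: a=5 ⇒ p=470, q=27
i=4: a=2 ⇒ p=1027, q=59
i=5: a=2 ⇒ p=2524, q=145
(x₁, y₁) = (2524, 145);  2524² − 303·145² = 1 ✓
k=2:  x_2 = 2524·2524+303·145·145 = 12741151,  y_2 = 2524·145+145·2524 = 731960
k=3:  x_3 = 2524·12741151+303·145·731960 = 64317327724,  y_3 = 2524·731960+145·12741151 = 3694933935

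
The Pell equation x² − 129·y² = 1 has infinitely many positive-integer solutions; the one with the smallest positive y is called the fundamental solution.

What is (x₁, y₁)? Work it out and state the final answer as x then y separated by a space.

16855 1484

√129 = [11; 2,1,3,1,6,1,3,1,2,22, …], period ℓ=10 (even) → k=9
k=0  a_k=11  p_k/q_k = 11/1
…
k=4  a_k=1  p_k/q_k = 159/14
k=5  a_k=6  p_k/q_k = 1079/95
k=6  a_k=1  p_k/q_k = 1238/109
k=7  a_k=3  p_k/q_k = 4793/422
k=8  a_k=1  p_k/q_k = 6031/531
k=9  a_k=2  p_k/q_k = 16855/1484
→ (16855, 1484).  Check: 16855²=284091025, 129·1484²=284091024, difference 1.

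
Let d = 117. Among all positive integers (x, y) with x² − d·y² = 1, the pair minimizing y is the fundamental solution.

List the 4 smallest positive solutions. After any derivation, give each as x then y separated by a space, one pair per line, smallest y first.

649 60
842401 77880
1093435849 101088180
1419278889601 131212379760

√117 → a₀=10, period (1,4,2,4,1,20); ℓ=6 even so k=5
step 0: (10, 1)  from 10·(1,0) + (0,1)
step 1: (11, 1)  from 1·(10,1) + (1,0)
step 2: (54, 5)  from 4·(11,1) + (10,1)
…
step 4: (530, 49)  from 4·(119,11) + (54,5)
step 5: (649, 60)  from 1·(530,49) + (119,11)
→ (649, 60).  Check: 649²=421201, 117·60²=421200, difference 1.
n=2: (649,60)∘(649,60) = (649·649+117·60·60, 649·60+60·649) = (842401,77880)
n=3: (842401,77880)∘(649,60) = (649·842401+117·60·77880, 649·77880+60·842401) = (1093435849,101088180)
n=4: (1093435849,101088180)∘(649,60) = (649·1093435849+117·60·101088180, 649·101088180+60·1093435849) = (1419278889601,131212379760)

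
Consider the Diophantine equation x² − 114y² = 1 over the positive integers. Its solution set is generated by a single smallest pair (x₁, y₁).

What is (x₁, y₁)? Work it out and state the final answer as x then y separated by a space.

1025 96

√114 → a₀=10, period (1,2,10,2,1,20); ℓ=6 even so k=5
i=0: a=10 ⇒ p=10, q=1
…
i=2: a=2 ⇒ p=32, q=3
i=3: a=10 ⇒ p=331, q=31
i=4: a=2 ⇒ p=694, q=65
i=5: a=1 ⇒ p=1025, q=96
fundamental: x₁=1025, y₁=96  (since 1050625 − 114·9216 = 1)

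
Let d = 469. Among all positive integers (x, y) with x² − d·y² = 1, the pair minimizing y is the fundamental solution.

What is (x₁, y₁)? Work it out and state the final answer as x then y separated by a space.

137215 6336

√469 → a₀=21, period (1,1,1,10,6,10,1,1,1,42); ℓ=10 even so k=9
i=0: a=21 ⇒ p=21, q=1
i=1: a=1 ⇒ p=22, q=1
…
i=4: a=10 ⇒ p=693, q=32
…
i=8: a=1 ⇒ p=90069, q=4159
i=9: a=1 ⇒ p=137215, q=6336
(x₁, y₁) = (137215, 6336);  137215² − 469·6336² = 1 ✓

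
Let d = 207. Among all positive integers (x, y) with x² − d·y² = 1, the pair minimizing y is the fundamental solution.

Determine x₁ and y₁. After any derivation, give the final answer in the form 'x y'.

√207 = [14; 2,1,1,2,1,1,2,28, …], period ℓ=8 (even) → k=7
a_0=14:  p_0=14·1+0=14,  q_0=14·0+1=1
a_1=2:  p_1=2·14+1=29,  q_1=2·1+0=2
…
a_3=1:  p_3=1·43+29=72,  q_3=1·3+2=5
…
a_5=1:  p_5=1·187+72=259,  q_5=1·13+5=18
a_6=1:  p_6=1·259+187=446,  q_6=1·18+13=31
a_7=2:  p_7=2·446+259=1151,  q_7=2·31+18=80
(x₁, y₁) = (1151, 80);  1151² − 207·80² = 1 ✓

1151 80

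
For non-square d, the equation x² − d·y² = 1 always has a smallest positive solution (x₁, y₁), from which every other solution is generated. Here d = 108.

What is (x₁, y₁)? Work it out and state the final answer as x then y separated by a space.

d=108: √d = [10; 2,1,1,4,1,1,2,20] (ℓ=8, even), read p_7/q_7
k=0  a_k=10  p_k/q_k = 10/1
k=1  a_k=2  p_k/q_k = 21/2
k=2  a_k=1  p_k/q_k = 31/3
…
k=4  a_k=4  p_k/q_k = 239/23
…
k=6  a_k=1  p_k/q_k = 530/51
k=7  a_k=2  p_k/q_k = 1351/130
→ (1351, 130).  Check: 1351²=1825201, 108·130²=1825200, difference 1.

1351 130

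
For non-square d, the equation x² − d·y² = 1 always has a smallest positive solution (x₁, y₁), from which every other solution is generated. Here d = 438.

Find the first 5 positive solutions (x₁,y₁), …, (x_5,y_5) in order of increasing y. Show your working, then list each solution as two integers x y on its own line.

293 14
171697 8204
100614149 4807530
58959719617 2817204376
34550295081413 1650876956806

[20; 1,12,1,40] for √438; ℓ=4 ⇒ convergent index 3
i=0: a=20 ⇒ p=20, q=1
i=1: a=1 ⇒ p=21, q=1
i=2: a=12 ⇒ p=272, q=13
i=3: a=1 ⇒ p=293, q=14
→ (293, 14).  Check: 293²=85849, 438·14²=85848, difference 1.
(x_2, y_2) = (293·293 + 438·14·14, 293·14 + 14·293) = (171697, 8204)
(x_3, y_3) = (293·171697 + 438·14·8204, 293·8204 + 14·171697) = (100614149, 4807530)
(x_4, y_4) = (293·100614149 + 438·14·4807530, 293·4807530 + 14·100614149) = (58959719617, 2817204376)
(x_5, y_5) = (293·58959719617 + 438·14·2817204376, 293·2817204376 + 14·58959719617) = (34550295081413, 1650876956806)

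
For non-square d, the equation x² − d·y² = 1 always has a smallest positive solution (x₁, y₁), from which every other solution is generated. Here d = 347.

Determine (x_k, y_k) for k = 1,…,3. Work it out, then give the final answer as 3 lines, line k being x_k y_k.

√347 = [18; 1,1,1,2,4,…,1,1,36, …], period ℓ=14 (even) → k=13
a_0=18:  p_0=18·1+0=18,  q_0=18·0+1=1
…
a_7=17:  p_7=17·801+652=14269,  q_7=17·43+35=766
…
a_12=1:  p_12=1·238717+164168=402885,  q_12=1·12815+8813=21628
a_13=1:  p_13=1·402885+238717=641602,  q_13=1·21628+12815=34443
→ (641602, 34443).  Check: 641602²=411653126404, 347·34443²=411653126403, difference 1.
k=2:  x_2 = 641602·641602+347·34443·34443 = 823306252807,  y_2 = 641602·34443+34443·641602 = 44197395372
k=3:  x_3 = 641602·823306252807+347·34443·44197395372 = 1056469876826312026,  y_3 = 641602·44197395372+34443·823306252807 = 56714274530897445

641602 34443
823306252807 44197395372
1056469876826312026 56714274530897445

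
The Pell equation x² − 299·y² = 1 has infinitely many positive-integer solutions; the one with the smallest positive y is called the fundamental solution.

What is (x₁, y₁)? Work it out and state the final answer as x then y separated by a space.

√299 = [17; 3,2,3,34, …], period ℓ=4 (even) → k=3
i=0: a=17 ⇒ p=17, q=1
…
i=2: a=2 ⇒ p=121, q=7
i=3: a=3 ⇒ p=415, q=24
→ (415, 24).  Check: 415²=172225, 299·24²=172224, difference 1.

415 24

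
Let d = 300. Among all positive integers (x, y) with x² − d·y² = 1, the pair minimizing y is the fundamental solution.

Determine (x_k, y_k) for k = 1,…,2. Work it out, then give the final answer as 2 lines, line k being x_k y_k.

√300 = [17; 3,8,3,34, …], period ℓ=4 (even) → k=3
k=0  a_k=17  p_k/q_k = 17/1
…
k=2  a_k=8  p_k/q_k = 433/25
k=3  a_k=3  p_k/q_k = 1351/78
(x₁, y₁) = (1351, 78);  1351² − 300·78² = 1 ✓
n=2: (1351,78)∘(1351,78) = (1351·1351+300·78·78, 1351·78+78·1351) = (3650401,210756)

1351 78
3650401 210756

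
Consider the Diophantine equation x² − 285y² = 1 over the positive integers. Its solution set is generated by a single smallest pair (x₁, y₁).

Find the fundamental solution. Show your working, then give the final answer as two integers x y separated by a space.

√285 → a₀=16, period (1,7,2,7,1,32); ℓ=6 even so k=5
step 0: (16, 1)  from 16·(1,0) + (0,1)
…
step 2: (135, 8)  from 7·(17,1) + (16,1)
step 3: (287, 17)  from 2·(135,8) + (17,1)
step 4: (2144, 127)  from 7·(287,17) + (135,8)
step 5: (2431, 144)  from 1·(2144,127) + (287,17)
→ (2431, 144).  Check: 2431²=5909761, 285·144²=5909760, difference 1.

2431 144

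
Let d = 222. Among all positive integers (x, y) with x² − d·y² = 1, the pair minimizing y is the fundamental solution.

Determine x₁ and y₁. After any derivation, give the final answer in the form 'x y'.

149 10

√222 → a₀=14, period (1,8,1,28); ℓ=4 even so k=3
k=0  a_k=14  p_k/q_k = 14/1
k=1  a_k=1  p_k/q_k = 15/1
k=2  a_k=8  p_k/q_k = 134/9
k=3  a_k=1  p_k/q_k = 149/10
→ (149, 10).  Check: 149²=22201, 222·10²=22200, difference 1.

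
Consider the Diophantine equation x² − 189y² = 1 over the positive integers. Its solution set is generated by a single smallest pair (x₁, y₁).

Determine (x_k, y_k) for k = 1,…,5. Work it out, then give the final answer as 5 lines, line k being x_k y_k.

55 4
6049 440
665335 48396
73180801 5323120
8049222775 585494804

[13; 1,2,1,26] for √189; ℓ=4 ⇒ convergent index 3
i=0: a=13 ⇒ p=13, q=1
…
i=2: a=2 ⇒ p=41, q=3
i=3: a=1 ⇒ p=55, q=4
→ (55, 4).  Check: 55²=3025, 189·4²=3024, difference 1.
(55+4√189)^2 = 6049 + 440√189
(55+4√189)^3 = 665335 + 48396√189
(55+4√189)^4 = 73180801 + 5323120√189
(55+4√189)^5 = 8049222775 + 585494804√189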